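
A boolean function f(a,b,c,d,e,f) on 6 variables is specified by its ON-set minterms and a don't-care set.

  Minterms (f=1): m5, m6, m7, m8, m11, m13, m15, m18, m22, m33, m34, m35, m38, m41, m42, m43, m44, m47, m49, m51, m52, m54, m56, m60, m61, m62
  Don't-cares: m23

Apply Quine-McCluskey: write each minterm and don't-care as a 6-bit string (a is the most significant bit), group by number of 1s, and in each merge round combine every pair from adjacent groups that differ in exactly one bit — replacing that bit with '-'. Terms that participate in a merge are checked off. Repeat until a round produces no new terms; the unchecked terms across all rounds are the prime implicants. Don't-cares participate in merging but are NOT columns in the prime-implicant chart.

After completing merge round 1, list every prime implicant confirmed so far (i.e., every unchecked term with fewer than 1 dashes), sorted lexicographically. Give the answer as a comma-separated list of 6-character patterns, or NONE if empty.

size-2^0 implicants → 000101(✓)  000110(✓)  000111(✓)  001000  001011(✓)  001101(✓)  001111(✓)  010010(✓)  010110(✓)  010111(✓)  100001(✓)  100010(✓)  100011(✓)  100110(✓)  101001(✓)  101010(✓)  101011(✓)  101100(✓)  101111(✓)  110001(✓)  110011(✓)  110100(✓)  110110(✓)  111000(✓)  111100(✓)  111101(✓)  111110(✓)
size-2^1 implicants → -00110(✓)  -01011(✓)  -01111(✓)  -10110(✓)  0-0110(✓)  0-0111(✓)  00-101(✓)  00-111(✓)  0001-1(✓)  00011-(✓)  001-11(✓)  0011-1(✓)  010-10  01011-(✓)  1-0001(✓)  1-0011(✓)  1-0110(✓)  1-1100  10-001(✓)  10-010(✓)  10-011(✓)  100-10  1000-1(✓)  10001-(✓)  101-11(✓)  1010-1(✓)  10101-(✓)  11-100(✓)  11-110(✓)  1100-1(✓)  1101-0(✓)  111-00  1111-0(✓)  11110-
size-2^2 implicants → --0110  -01-11  0-011-  00-1-1  1-00-1  10-0-1  10-01-  11-1-0
Unchecked terms (primes): --0110, -01-11, 0-011-, 00-1-1, 001000, 010-10, 1-00-1, 1-1100, 10-0-1, 10-01-, 100-10, 11-1-0, 111-00, 11110-

001000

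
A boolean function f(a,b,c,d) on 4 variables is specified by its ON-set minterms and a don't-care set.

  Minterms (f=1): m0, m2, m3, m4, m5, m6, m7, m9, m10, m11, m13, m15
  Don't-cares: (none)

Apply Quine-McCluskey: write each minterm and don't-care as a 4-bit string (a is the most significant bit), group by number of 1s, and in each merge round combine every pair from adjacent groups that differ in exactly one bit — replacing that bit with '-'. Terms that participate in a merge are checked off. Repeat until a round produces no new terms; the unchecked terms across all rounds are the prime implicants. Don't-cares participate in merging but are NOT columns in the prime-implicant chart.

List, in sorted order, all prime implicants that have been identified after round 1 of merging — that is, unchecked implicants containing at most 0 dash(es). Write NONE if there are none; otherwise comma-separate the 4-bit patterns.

Round 0: 0000✓ 0010✓ 0011✓ 0100✓ 0101✓ 0110✓ 0111✓ 1001✓ 1010✓ 1011✓ 1101✓ 1111✓
Round 1: -010✓ -011✓ -101✓ -111✓ 0-00✓ 0-10✓ 0-11✓ 00-0✓ 001-✓ 01-0✓ 01-1✓ 010-✓ 011-✓ 1-01✓ 1-11✓ 10-1✓ 101-✓ 11-1✓
Round 2: --11 -01- -1-1 0--0 0-1- 01-- 1--1
PIs = {--11, -01-, -1-1, 0--0, 0-1-, 01--, 1--1}

NONE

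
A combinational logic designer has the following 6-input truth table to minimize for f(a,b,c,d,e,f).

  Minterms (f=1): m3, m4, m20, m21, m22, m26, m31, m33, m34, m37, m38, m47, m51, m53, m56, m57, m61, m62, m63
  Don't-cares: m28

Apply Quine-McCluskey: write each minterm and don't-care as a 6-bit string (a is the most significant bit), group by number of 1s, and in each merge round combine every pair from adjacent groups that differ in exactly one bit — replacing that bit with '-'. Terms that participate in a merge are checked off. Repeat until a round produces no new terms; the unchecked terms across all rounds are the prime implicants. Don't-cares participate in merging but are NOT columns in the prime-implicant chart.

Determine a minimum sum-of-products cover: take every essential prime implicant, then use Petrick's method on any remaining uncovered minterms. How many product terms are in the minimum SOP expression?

13

[col 0] 000011, 000100*, 010100*, 010101*, 010110*, 011010, 011100*, 011111*, 100001*, 100010*, 100101*, 100110*, 101111*, 110011, 110101*, 111000*, 111001*, 111101*, 111110*, 111111*
[col 1] -10101, -11111, 0-0100, 01-100, 0101-0, 01010-, 1-0101, 1-1111, 100-01, 100-10, 11-101, 111-01, 11100-, 1111-1, 11111-
Prime implicants: -10101, -11111, 0-0100, 000011, 01-100, 0101-0, 01010-, 011010, 1-0101, 1-1111, 100-01, 100-10, 11-101, 110011, 111-01, 11100-, 1111-1, 11111-
PI chart (minterm → PIs covering it):
  3 | 000011  (sole → essential)
  4 | 0-0100  (sole → essential)
  20 | 0-0100,01-100,0101-0,01010-
  21 | -10101,01010-
  22 | 0101-0  (sole → essential)
  26 | 011010  (sole → essential)
  31 | -11111  (sole → essential)
  33 | 100-01  (sole → essential)
  34 | 100-10  (sole → essential)
  37 | 1-0101,100-01
  38 | 100-10  (sole → essential)
  47 | 1-1111  (sole → essential)
  51 | 110011  (sole → essential)
  53 | -10101,1-0101,11-101
  56 | 11100-  (sole → essential)
  57 | 111-01,11100-
  61 | 11-101,111-01,1111-1
  62 | 11111-  (sole → essential)
  63 | -11111,1-1111,1111-1,11111-
Essential prime implicants: -11111, 0-0100, 000011, 0101-0, 011010, 1-1111, 100-01, 100-10, 110011, 11100-, 11111-
Petrick residual → -10101, 11-101
Minimum SOP uses 13 PIs: bc'de'f + bcdef + a'c'de'f' + a'b'c'd'ef + a'bc'df' + a'bcd'ef' + acdef + ab'c'e'f + ab'c'ef' + abde'f + abc'd'ef + abcd'e' + abcde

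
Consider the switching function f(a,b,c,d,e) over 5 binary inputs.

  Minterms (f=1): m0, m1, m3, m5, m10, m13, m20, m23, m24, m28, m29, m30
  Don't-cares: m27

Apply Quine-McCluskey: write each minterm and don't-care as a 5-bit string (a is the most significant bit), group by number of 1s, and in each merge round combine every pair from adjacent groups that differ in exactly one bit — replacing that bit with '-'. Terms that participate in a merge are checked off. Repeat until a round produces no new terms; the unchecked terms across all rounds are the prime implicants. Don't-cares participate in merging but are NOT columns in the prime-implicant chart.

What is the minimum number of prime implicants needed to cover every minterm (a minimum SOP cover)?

9

size-2^0 implicants → 00000(✓)  00001(✓)  00011(✓)  00101(✓)  01010  01101(✓)  10100(✓)  10111  11000(✓)  11011  11100(✓)  11101(✓)  11110(✓)
size-2^1 implicants → -1101  0-101  00-01  000-1  0000-  1-100  11-00  111-0  1110-
Unchecked terms (primes): -1101, 0-101, 00-01, 000-1, 0000-, 01010, 1-100, 10111, 11-00, 11011, 111-0, 1110-
Minterm coverage:
  m0 ⊆ 0000- [E]
  m1 ⊆ 00-01,000-1,0000-
  m3 ⊆ 000-1 [E]
  m5 ⊆ 0-101,00-01
  m10 ⊆ 01010 [E]
  m13 ⊆ -1101,0-101
  m20 ⊆ 1-100 [E]
  m23 ⊆ 10111 [E]
  m24 ⊆ 11-00 [E]
  m28 ⊆ 1-100,11-00,111-0,1110-
  m29 ⊆ -1101,1110-
  m30 ⊆ 111-0 [E]
E = {000-1, 0000-, 01010, 1-100, 10111, 11-00, 111-0}
Petrick residual → -1101, 0-101
Cover = bcd'e + a'cd'e + a'b'c'e + a'b'c'd' + a'bc'de' + acd'e' + ab'cde + abd'e' + abce'  |cover|=9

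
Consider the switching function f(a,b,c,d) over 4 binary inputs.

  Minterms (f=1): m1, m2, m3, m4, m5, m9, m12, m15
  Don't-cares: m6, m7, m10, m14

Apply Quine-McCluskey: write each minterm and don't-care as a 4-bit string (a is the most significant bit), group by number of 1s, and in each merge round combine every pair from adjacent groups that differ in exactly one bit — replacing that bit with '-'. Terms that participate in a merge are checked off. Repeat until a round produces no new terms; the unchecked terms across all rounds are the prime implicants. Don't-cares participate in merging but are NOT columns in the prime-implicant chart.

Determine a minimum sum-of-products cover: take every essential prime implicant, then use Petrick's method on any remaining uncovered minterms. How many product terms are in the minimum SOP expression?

5

[col 0] 0001*, 0010*, 0011*, 0100*, 0101*, 0110*, 0111*, 1001*, 1010*, 1100*, 1110*, 1111*
[col 1] -001, -010*, -100*, -110*, -111*, 0-01*, 0-10*, 0-11*, 00-1*, 001-*, 01-0*, 01-1*, 010-*, 011-*, 1-10*, 11-0*, 111-*
[col 2] --10, -1-0, -11-, 0--1, 0-1-, 01--
Prime implicants: --10, -001, -1-0, -11-, 0--1, 0-1-, 01--
PI chart (minterm → PIs covering it):
  1 | -001,0--1
  2 | --10,0-1-
  3 | 0--1,0-1-
  4 | -1-0,01--
  5 | 0--1,01--
  9 | -001  (sole → essential)
  12 | -1-0  (sole → essential)
  15 | -11-  (sole → essential)
Essential prime implicants: -001, -1-0, -11-
Petrick residual → --10, 0--1
Minimum SOP uses 5 PIs: cd' + b'c'd + bd' + bc + a'd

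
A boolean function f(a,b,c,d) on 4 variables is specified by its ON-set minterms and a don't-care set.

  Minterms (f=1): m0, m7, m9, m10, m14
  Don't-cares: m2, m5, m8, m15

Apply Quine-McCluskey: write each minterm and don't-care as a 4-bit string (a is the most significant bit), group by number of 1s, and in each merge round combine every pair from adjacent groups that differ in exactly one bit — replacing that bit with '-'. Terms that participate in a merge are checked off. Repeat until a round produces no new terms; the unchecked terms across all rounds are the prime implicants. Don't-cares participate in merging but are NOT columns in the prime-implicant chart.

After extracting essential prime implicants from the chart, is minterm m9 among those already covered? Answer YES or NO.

[col 0] 0000*, 0010*, 0101*, 0111*, 1000*, 1001*, 1010*, 1110*, 1111*
[col 1] -000*, -010*, -111, 00-0*, 01-1, 1-10, 10-0*, 100-, 111-
[col 2] -0-0
Prime implicants: -0-0, -111, 01-1, 1-10, 100-, 111-
PI chart (minterm → PIs covering it):
  0 | -0-0  (sole → essential)
  7 | -111,01-1
  9 | 100-  (sole → essential)
  10 | -0-0,1-10
  14 | 1-10,111-
Essential prime implicants: -0-0, 100-

YES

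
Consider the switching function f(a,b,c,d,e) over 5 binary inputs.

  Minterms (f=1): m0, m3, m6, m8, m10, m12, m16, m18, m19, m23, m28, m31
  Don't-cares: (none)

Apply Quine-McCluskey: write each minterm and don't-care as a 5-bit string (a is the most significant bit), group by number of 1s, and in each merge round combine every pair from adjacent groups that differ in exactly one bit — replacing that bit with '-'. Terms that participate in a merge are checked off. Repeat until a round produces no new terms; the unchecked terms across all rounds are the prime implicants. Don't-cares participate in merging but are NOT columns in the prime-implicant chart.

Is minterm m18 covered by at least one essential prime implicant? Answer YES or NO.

NO

[col 0] 00000*, 00011*, 00110, 01000*, 01010*, 01100*, 10000*, 10010*, 10011*, 10111*, 11100*, 11111*
[col 1] -0000, -0011, -1100, 0-000, 01-00, 010-0, 1-111, 10-11, 100-0, 1001-
Prime implicants: -0000, -0011, -1100, 0-000, 00110, 01-00, 010-0, 1-111, 10-11, 100-0, 1001-
PI chart (minterm → PIs covering it):
  0 | -0000,0-000
  3 | -0011  (sole → essential)
  6 | 00110  (sole → essential)
  8 | 0-000,01-00,010-0
  10 | 010-0  (sole → essential)
  12 | -1100,01-00
  16 | -0000,100-0
  18 | 100-0,1001-
  19 | -0011,10-11,1001-
  23 | 1-111,10-11
  28 | -1100  (sole → essential)
  31 | 1-111  (sole → essential)
Essential prime implicants: -0011, -1100, 00110, 010-0, 1-111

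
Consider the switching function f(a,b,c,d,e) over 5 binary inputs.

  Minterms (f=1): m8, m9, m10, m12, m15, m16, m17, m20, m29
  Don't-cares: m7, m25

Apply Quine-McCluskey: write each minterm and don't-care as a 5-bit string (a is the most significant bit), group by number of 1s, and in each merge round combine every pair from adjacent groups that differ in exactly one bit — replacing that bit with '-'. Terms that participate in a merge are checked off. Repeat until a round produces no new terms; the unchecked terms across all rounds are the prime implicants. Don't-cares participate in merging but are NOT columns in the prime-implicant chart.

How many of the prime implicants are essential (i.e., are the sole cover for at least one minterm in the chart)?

5

size-2^0 implicants → 00111(✓)  01000(✓)  01001(✓)  01010(✓)  01100(✓)  01111(✓)  10000(✓)  10001(✓)  10100(✓)  11001(✓)  11101(✓)
size-2^1 implicants → -1001  0-111  01-00  010-0  0100-  1-001  10-00  1000-  11-01
Unchecked terms (primes): -1001, 0-111, 01-00, 010-0, 0100-, 1-001, 10-00, 1000-, 11-01
Minterm coverage:
  m8 ⊆ 01-00,010-0,0100-
  m9 ⊆ -1001,0100-
  m10 ⊆ 010-0 [E]
  m12 ⊆ 01-00 [E]
  m15 ⊆ 0-111 [E]
  m16 ⊆ 10-00,1000-
  m17 ⊆ 1-001,1000-
  m20 ⊆ 10-00 [E]
  m29 ⊆ 11-01 [E]
E = {0-111, 01-00, 010-0, 10-00, 11-01}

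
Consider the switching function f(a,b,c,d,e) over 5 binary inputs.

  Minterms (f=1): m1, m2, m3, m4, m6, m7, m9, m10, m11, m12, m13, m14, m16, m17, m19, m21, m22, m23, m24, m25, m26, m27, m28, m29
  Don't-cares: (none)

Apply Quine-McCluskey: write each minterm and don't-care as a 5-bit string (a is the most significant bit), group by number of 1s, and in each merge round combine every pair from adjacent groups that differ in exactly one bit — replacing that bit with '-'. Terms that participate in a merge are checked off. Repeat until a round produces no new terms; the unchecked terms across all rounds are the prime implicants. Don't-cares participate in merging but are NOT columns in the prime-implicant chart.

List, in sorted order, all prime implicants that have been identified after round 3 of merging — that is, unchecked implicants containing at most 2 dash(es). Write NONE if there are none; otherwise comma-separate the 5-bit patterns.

-0-11, -011-, -1-01, -101-, -110-, 0--10, 0-01-, 0-1-0, 00-1-, 1--01, 1-00-, 10--1, 11-0-, 110--

size-2^0 implicants → 00001(✓)  00010(✓)  00011(✓)  00100(✓)  00110(✓)  00111(✓)  01001(✓)  01010(✓)  01011(✓)  01100(✓)  01101(✓)  01110(✓)  10000(✓)  10001(✓)  10011(✓)  10101(✓)  10110(✓)  10111(✓)  11000(✓)  11001(✓)  11010(✓)  11011(✓)  11100(✓)  11101(✓)
size-2^1 implicants → -0001(✓)  -0011(✓)  -0110(✓)  -0111(✓)  -1001(✓)  -1010(✓)  -1011(✓)  -1100(✓)  -1101(✓)  0-001(✓)  0-010(✓)  0-011(✓)  0-100(✓)  0-110(✓)  00-10(✓)  00-11(✓)  000-1(✓)  0001-(✓)  001-0(✓)  0011-(✓)  01-01(✓)  01-10(✓)  010-1(✓)  0101-(✓)  011-0(✓)  0110-(✓)  1-000(✓)  1-001(✓)  1-011(✓)  1-101(✓)  10-01(✓)  10-11(✓)  100-1(✓)  1000-(✓)  101-1(✓)  1011-(✓)  11-00(✓)  11-01(✓)  110-0(✓)  110-1(✓)  1100-(✓)  1101-(✓)  1110-(✓)
size-2^2 implicants → --001(✓)  --011(✓)  -0-11  -00-1(✓)  -011-  -1-01  -10-1(✓)  -101-  -110-  0--10  0-0-1(✓)  0-01-  0-1-0  00-1-  1--01  1-0-1(✓)  1-00-  10--1  11-0-  110--
size-2^3 implicants → --0-1
Unchecked terms (primes): --0-1, -0-11, -011-, -1-01, -101-, -110-, 0--10, 0-01-, 0-1-0, 00-1-, 1--01, 1-00-, 10--1, 11-0-, 110--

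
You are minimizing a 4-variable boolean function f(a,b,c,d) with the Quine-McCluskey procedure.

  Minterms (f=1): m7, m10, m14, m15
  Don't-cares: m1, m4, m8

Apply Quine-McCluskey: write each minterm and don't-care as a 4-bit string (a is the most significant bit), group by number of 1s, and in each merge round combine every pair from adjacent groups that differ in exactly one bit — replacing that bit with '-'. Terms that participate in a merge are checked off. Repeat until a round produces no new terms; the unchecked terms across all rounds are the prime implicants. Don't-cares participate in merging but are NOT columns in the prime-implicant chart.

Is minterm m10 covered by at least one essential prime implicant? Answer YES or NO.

NO

[col 0] 0001, 0100, 0111*, 1000*, 1010*, 1110*, 1111*
[col 1] -111, 1-10, 10-0, 111-
Prime implicants: -111, 0001, 0100, 1-10, 10-0, 111-
PI chart (minterm → PIs covering it):
  7 | -111  (sole → essential)
  10 | 1-10,10-0
  14 | 1-10,111-
  15 | -111,111-
Essential prime implicants: -111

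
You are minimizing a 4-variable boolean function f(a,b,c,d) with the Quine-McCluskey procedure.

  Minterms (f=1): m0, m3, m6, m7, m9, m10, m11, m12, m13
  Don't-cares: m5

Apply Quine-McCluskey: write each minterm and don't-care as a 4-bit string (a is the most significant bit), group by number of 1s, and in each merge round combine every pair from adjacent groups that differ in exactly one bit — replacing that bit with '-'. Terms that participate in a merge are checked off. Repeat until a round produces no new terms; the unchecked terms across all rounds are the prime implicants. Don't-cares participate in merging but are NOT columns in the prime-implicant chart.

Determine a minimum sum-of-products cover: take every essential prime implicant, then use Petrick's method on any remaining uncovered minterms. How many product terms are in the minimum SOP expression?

size-2^0 implicants → 0000  0011(✓)  0101(✓)  0110(✓)  0111(✓)  1001(✓)  1010(✓)  1011(✓)  1100(✓)  1101(✓)
size-2^1 implicants → -011  -101  0-11  01-1  011-  1-01  10-1  101-  110-
Unchecked terms (primes): -011, -101, 0-11, 0000, 01-1, 011-, 1-01, 10-1, 101-, 110-
Minterm coverage:
  m0 ⊆ 0000 [E]
  m3 ⊆ -011,0-11
  m6 ⊆ 011- [E]
  m7 ⊆ 0-11,01-1,011-
  m9 ⊆ 1-01,10-1
  m10 ⊆ 101- [E]
  m11 ⊆ -011,10-1,101-
  m12 ⊆ 110- [E]
  m13 ⊆ -101,1-01,110-
E = {0000, 011-, 101-, 110-}
Petrick residual → -011, 1-01
Cover = b'cd + a'b'c'd' + a'bc + ac'd + ab'c + abc'  |cover|=6

6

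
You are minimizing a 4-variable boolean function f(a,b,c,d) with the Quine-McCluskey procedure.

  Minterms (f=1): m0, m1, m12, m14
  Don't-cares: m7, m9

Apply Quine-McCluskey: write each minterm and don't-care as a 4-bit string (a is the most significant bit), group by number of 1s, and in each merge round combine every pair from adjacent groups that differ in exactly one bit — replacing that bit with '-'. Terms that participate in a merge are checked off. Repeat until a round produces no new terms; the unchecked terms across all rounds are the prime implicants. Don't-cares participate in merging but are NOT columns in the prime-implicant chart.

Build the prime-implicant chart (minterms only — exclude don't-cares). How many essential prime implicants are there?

2

size-2^0 implicants → 0000(✓)  0001(✓)  0111  1001(✓)  1100(✓)  1110(✓)
size-2^1 implicants → -001  000-  11-0
Unchecked terms (primes): -001, 000-, 0111, 11-0
Minterm coverage:
  m0 ⊆ 000- [E]
  m1 ⊆ -001,000-
  m12 ⊆ 11-0 [E]
  m14 ⊆ 11-0 [E]
E = {000-, 11-0}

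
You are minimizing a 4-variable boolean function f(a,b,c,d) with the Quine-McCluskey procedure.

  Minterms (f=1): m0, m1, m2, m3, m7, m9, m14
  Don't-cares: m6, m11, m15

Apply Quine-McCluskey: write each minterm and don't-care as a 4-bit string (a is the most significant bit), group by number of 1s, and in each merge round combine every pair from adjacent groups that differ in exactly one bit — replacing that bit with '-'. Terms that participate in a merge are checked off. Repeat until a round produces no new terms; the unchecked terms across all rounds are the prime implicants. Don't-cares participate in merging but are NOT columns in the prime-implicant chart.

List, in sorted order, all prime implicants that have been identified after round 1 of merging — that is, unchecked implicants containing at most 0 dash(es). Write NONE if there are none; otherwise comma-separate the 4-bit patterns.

NONE

[col 0] 0000*, 0001*, 0010*, 0011*, 0110*, 0111*, 1001*, 1011*, 1110*, 1111*
[col 1] -001*, -011*, -110*, -111*, 0-10*, 0-11*, 00-0*, 00-1*, 000-*, 001-*, 011-*, 1-11*, 10-1*, 111-*
[col 2] --11, -0-1, -11-, 0-1-, 00--
Prime implicants: --11, -0-1, -11-, 0-1-, 00--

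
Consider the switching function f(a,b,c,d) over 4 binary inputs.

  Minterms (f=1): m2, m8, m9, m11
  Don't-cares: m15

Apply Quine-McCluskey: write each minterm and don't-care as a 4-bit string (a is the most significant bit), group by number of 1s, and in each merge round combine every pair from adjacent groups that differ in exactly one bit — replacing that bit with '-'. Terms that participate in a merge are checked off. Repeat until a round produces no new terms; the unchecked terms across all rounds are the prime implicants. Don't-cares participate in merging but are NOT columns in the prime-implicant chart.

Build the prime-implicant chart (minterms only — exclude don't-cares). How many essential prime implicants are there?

Round 0: 0010 1000✓ 1001✓ 1011✓ 1111✓
Round 1: 1-11 10-1 100-
PIs = {0010, 1-11, 10-1, 100-}
Coverage chart:
  m2: 0010 ←essential
  m8: 100- ←essential
  m9: 10-1,100-
  m11: 1-11,10-1
Essential: 0010, 100-

2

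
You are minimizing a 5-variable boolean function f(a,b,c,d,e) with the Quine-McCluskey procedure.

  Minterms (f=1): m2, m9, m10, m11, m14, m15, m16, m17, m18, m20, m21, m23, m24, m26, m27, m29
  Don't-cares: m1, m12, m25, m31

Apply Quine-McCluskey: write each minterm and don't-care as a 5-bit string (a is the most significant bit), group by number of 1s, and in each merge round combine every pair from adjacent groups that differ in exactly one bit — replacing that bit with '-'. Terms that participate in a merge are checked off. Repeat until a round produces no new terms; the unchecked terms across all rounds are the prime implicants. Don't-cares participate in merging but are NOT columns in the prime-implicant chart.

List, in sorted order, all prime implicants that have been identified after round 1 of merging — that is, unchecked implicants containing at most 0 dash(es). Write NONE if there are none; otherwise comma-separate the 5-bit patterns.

[col 0] 00001*, 00010*, 01001*, 01010*, 01011*, 01100*, 01110*, 01111*, 10000*, 10001*, 10010*, 10100*, 10101*, 10111*, 11000*, 11001*, 11010*, 11011*, 11101*, 11111*
[col 1] -0001*, -0010*, -1001*, -1010*, -1011*, -1111*, 0-001*, 0-010*, 01-10*, 01-11*, 010-1*, 0101-*, 011-0, 0111-*, 1-000*, 1-001*, 1-010*, 1-101*, 1-111*, 10-00*, 10-01*, 100-0*, 1000-*, 101-1*, 1010-*, 11-01*, 11-11*, 110-0*, 110-1*, 1100-*, 1101-*, 111-1*
[col 2] --001, --010, -1-11, -10-1, -101-, 01-1-, 1--01, 1-0-0, 1-00-, 1-1-1, 10-0-, 11--1, 110--
Prime implicants: --001, --010, -1-11, -10-1, -101-, 01-1-, 011-0, 1--01, 1-0-0, 1-00-, 1-1-1, 10-0-, 11--1, 110--

NONE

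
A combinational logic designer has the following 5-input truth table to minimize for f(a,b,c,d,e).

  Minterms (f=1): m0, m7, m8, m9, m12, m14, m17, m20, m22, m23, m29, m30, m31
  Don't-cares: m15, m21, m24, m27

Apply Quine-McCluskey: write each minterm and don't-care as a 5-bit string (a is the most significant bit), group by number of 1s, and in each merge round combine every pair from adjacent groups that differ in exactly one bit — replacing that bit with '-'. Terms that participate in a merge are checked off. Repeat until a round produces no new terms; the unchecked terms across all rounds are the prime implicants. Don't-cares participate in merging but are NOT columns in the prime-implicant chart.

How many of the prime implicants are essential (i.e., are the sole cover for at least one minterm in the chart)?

Round 0: 00000✓ 00111✓ 01000✓ 01001✓ 01100✓ 01110✓ 01111✓ 10001✓ 10100✓ 10101✓ 10110✓ 10111✓ 11000✓ 11011✓ 11101✓ 11110✓ 11111✓
Round 1: -0111✓ -1000 -1110✓ -1111✓ 0-000 0-111✓ 01-00 0100- 011-0 0111-✓ 1-101✓ 1-110✓ 1-111✓ 10-01 101-0✓ 101-1✓ 1010-✓ 1011-✓ 11-11 111-1✓ 1111-✓
Round 2: --111 -111- 1-1-1 1-11- 101--
PIs = {--111, -1000, -111-, 0-000, 01-00, 0100-, 011-0, 1-1-1, 1-11-, 10-01, 101--, 11-11}
Coverage chart:
  m0: 0-000 ←essential
  m7: --111 ←essential
  m8: -1000,0-000,01-00,0100-
  m9: 0100- ←essential
  m12: 01-00,011-0
  m14: -111-,011-0
  m17: 10-01 ←essential
  m20: 101-- ←essential
  m22: 1-11-,101--
  m23: --111,1-1-1,1-11-,101--
  m29: 1-1-1 ←essential
  m30: -111-,1-11-
  m31: --111,-111-,1-1-1,1-11-,11-11
Essential: --111, 0-000, 0100-, 1-1-1, 10-01, 101--

6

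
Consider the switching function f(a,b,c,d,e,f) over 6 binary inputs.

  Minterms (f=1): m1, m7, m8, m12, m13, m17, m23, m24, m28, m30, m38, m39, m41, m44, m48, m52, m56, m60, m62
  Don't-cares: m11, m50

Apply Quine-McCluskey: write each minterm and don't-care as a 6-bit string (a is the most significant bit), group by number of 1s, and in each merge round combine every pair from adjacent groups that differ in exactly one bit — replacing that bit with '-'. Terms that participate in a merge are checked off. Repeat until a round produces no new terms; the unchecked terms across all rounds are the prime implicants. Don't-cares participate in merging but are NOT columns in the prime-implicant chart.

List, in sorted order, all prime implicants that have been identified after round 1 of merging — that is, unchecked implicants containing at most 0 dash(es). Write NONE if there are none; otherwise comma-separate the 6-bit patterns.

001011, 101001

size-2^0 implicants → 000001(✓)  000111(✓)  001000(✓)  001011  001100(✓)  001101(✓)  010001(✓)  010111(✓)  011000(✓)  011100(✓)  011110(✓)  100110(✓)  100111(✓)  101001  101100(✓)  110000(✓)  110010(✓)  110100(✓)  111000(✓)  111100(✓)  111110(✓)
size-2^1 implicants → -00111  -01100(✓)  -11000(✓)  -11100(✓)  -11110(✓)  0-0001  0-0111  0-1000(✓)  0-1100(✓)  001-00(✓)  00110-  011-00(✓)  0111-0(✓)  1-1100(✓)  10011-  11-000(✓)  11-100(✓)  110-00(✓)  1100-0  111-00(✓)  1111-0(✓)
size-2^2 implicants → --1100  -11-00  -111-0  0-1-00  11--00
Unchecked terms (primes): --1100, -00111, -11-00, -111-0, 0-0001, 0-0111, 0-1-00, 001011, 00110-, 10011-, 101001, 11--00, 1100-0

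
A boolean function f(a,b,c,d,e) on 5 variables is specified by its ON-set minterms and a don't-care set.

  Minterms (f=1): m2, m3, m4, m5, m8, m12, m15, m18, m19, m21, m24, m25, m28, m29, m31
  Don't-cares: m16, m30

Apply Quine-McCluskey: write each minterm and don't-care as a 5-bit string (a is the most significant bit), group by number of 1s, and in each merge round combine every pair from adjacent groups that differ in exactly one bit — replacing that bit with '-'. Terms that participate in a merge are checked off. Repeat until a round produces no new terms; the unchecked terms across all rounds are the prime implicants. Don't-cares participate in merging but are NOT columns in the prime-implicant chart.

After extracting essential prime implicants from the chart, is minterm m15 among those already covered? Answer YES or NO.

YES

size-2^0 implicants → 00010(✓)  00011(✓)  00100(✓)  00101(✓)  01000(✓)  01100(✓)  01111(✓)  10000(✓)  10010(✓)  10011(✓)  10101(✓)  11000(✓)  11001(✓)  11100(✓)  11101(✓)  11110(✓)  11111(✓)
size-2^1 implicants → -0010(✓)  -0011(✓)  -0101  -1000(✓)  -1100(✓)  -1111  0-100  0001-(✓)  0010-  01-00(✓)  1-000  1-101  100-0  1001-(✓)  11-00(✓)  11-01(✓)  1100-(✓)  111-0(✓)  111-1(✓)  1110-(✓)  1111-(✓)
size-2^2 implicants → -001-  -1-00  11-0-  111--
Unchecked terms (primes): -001-, -0101, -1-00, -1111, 0-100, 0010-, 1-000, 1-101, 100-0, 11-0-, 111--
Minterm coverage:
  m2 ⊆ -001- [E]
  m3 ⊆ -001- [E]
  m4 ⊆ 0-100,0010-
  m5 ⊆ -0101,0010-
  m8 ⊆ -1-00 [E]
  m12 ⊆ -1-00,0-100
  m15 ⊆ -1111 [E]
  m18 ⊆ -001-,100-0
  m19 ⊆ -001- [E]
  m21 ⊆ -0101,1-101
  m24 ⊆ -1-00,1-000,11-0-
  m25 ⊆ 11-0- [E]
  m28 ⊆ -1-00,11-0-,111--
  m29 ⊆ 1-101,11-0-,111--
  m31 ⊆ -1111,111--
E = {-001-, -1-00, -1111, 11-0-}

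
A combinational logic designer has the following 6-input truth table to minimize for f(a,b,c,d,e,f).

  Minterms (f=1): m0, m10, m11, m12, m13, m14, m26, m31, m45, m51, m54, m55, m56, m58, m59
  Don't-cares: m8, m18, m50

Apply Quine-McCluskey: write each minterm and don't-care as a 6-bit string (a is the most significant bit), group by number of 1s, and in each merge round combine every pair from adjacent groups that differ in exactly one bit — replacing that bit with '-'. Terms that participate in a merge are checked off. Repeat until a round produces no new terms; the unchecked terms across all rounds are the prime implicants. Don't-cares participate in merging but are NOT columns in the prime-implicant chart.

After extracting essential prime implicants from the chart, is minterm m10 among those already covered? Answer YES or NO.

YES

[col 0] 000000*, 001000*, 001010*, 001011*, 001100*, 001101*, 001110*, 010010*, 011010*, 011111, 101101*, 110010*, 110011*, 110110*, 110111*, 111000*, 111010*, 111011*
[col 1] -01101, -10010*, -11010*, 0-1010, 00-000, 001-00*, 001-10*, 0010-0*, 00101-, 0011-0*, 00110-, 01-010*, 11-010*, 11-011*, 110-10*, 110-11*, 11001-*, 11011-*, 1110-0, 11101-*
[col 2] -1-010, 001--0, 11-01-, 110-1-
Prime implicants: -01101, -1-010, 0-1010, 00-000, 001--0, 00101-, 00110-, 011111, 11-01-, 110-1-, 1110-0
PI chart (minterm → PIs covering it):
  0 | 00-000  (sole → essential)
  10 | 0-1010,001--0,00101-
  11 | 00101-  (sole → essential)
  12 | 001--0,00110-
  13 | -01101,00110-
  14 | 001--0  (sole → essential)
  26 | -1-010,0-1010
  31 | 011111  (sole → essential)
  45 | -01101  (sole → essential)
  51 | 11-01-,110-1-
  54 | 110-1-  (sole → essential)
  55 | 110-1-  (sole → essential)
  56 | 1110-0  (sole → essential)
  58 | -1-010,11-01-,1110-0
  59 | 11-01-  (sole → essential)
Essential prime implicants: -01101, 00-000, 001--0, 00101-, 011111, 11-01-, 110-1-, 1110-0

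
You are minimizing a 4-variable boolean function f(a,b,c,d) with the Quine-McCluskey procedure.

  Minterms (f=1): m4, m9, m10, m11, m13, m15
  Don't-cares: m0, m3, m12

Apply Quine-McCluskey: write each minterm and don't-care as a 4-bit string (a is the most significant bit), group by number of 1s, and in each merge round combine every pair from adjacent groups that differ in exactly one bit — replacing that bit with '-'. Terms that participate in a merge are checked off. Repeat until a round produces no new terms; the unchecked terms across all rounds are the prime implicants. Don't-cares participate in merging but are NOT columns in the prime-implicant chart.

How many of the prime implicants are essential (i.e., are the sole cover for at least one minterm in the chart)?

size-2^0 implicants → 0000(✓)  0011(✓)  0100(✓)  1001(✓)  1010(✓)  1011(✓)  1100(✓)  1101(✓)  1111(✓)
size-2^1 implicants → -011  -100  0-00  1-01(✓)  1-11(✓)  10-1(✓)  101-  11-1(✓)  110-
size-2^2 implicants → 1--1
Unchecked terms (primes): -011, -100, 0-00, 1--1, 101-, 110-
Minterm coverage:
  m4 ⊆ -100,0-00
  m9 ⊆ 1--1 [E]
  m10 ⊆ 101- [E]
  m11 ⊆ -011,1--1,101-
  m13 ⊆ 1--1,110-
  m15 ⊆ 1--1 [E]
E = {1--1, 101-}

2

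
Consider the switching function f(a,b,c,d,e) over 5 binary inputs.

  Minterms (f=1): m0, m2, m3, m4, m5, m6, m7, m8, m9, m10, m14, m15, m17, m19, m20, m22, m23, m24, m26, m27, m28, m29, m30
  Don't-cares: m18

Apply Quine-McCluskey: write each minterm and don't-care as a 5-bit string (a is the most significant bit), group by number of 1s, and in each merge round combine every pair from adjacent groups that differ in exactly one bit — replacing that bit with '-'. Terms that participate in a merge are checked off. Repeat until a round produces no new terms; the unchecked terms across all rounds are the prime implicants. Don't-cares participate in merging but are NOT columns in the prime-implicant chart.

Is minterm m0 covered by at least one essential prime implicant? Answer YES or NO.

Round 0: 00000✓ 00010✓ 00011✓ 00100✓ 00101✓ 00110✓ 00111✓ 01000✓ 01001✓ 01010✓ 01110✓ 01111✓ 10001✓ 10010✓ 10011✓ 10100✓ 10110✓ 10111✓ 11000✓ 11010✓ 11011✓ 11100✓ 11101✓ 11110✓
Round 1: -0010✓ -0011✓ -0100✓ -0110✓ -0111✓ -1000✓ -1010✓ -1110✓ 0-000✓ 0-010✓ 0-110✓ 0-111✓ 00-00✓ 00-10✓ 00-11✓ 000-0✓ 0001-✓ 001-0✓ 001-1✓ 0010-✓ 0011-✓ 01-10✓ 010-0✓ 0100- 0111-✓ 1-010✓ 1-011✓ 1-100✓ 1-110✓ 10-10✓ 10-11✓ 100-1 1001-✓ 101-0✓ 1011-✓ 11-00✓ 11-10✓ 110-0✓ 1101-✓ 111-0✓ 1110-
Round 2: --010✓ --110✓ -0-10✓ -0-11✓ -001-✓ -01-0 -011-✓ -1-10✓ -10-0 0--10✓ 0-0-0 0-11- 00--0 00-1-✓ 001-- 1--10✓ 1-01- 1-1-0 10-1-✓ 11--0
Round 3: ---10 -0-1-
PIs = {---10, -0-1-, -01-0, -10-0, 0-0-0, 0-11-, 00--0, 001--, 0100-, 1-01-, 1-1-0, 100-1, 11--0, 1110-}
Coverage chart:
  m0: 0-0-0,00--0
  m2: ---10,-0-1-,0-0-0,00--0
  m3: -0-1- ←essential
  m4: -01-0,00--0,001--
  m5: 001-- ←essential
  m6: ---10,-0-1-,-01-0,0-11-,00--0,001--
  m7: -0-1-,0-11-,001--
  m8: -10-0,0-0-0,0100-
  m9: 0100- ←essential
  m10: ---10,-10-0,0-0-0
  m14: ---10,0-11-
  m15: 0-11- ←essential
  m17: 100-1 ←essential
  m19: -0-1-,1-01-,100-1
  m20: -01-0,1-1-0
  m22: ---10,-0-1-,-01-0,1-1-0
  m23: -0-1- ←essential
  m24: -10-0,11--0
  m26: ---10,-10-0,1-01-,11--0
  m27: 1-01- ←essential
  m28: 1-1-0,11--0,1110-
  m29: 1110- ←essential
  m30: ---10,1-1-0,11--0
Essential: -0-1-, 0-11-, 001--, 0100-, 1-01-, 100-1, 1110-

NO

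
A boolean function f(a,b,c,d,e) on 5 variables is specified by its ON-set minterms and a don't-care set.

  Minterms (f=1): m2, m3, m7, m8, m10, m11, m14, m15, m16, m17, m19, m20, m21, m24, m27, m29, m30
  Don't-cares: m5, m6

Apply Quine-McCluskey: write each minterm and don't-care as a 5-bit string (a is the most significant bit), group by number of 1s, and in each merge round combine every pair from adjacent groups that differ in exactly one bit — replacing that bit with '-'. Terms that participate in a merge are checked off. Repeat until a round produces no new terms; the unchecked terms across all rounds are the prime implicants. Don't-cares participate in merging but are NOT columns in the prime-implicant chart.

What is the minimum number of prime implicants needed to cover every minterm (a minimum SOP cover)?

size-2^0 implicants → 00010(✓)  00011(✓)  00101(✓)  00110(✓)  00111(✓)  01000(✓)  01010(✓)  01011(✓)  01110(✓)  01111(✓)  10000(✓)  10001(✓)  10011(✓)  10100(✓)  10101(✓)  11000(✓)  11011(✓)  11101(✓)  11110(✓)
size-2^1 implicants → -0011(✓)  -0101  -1000  -1011(✓)  -1110  0-010(✓)  0-011(✓)  0-110(✓)  0-111(✓)  00-10(✓)  00-11(✓)  0001-(✓)  001-1  0011-(✓)  01-10(✓)  01-11(✓)  010-0  0101-(✓)  0111-(✓)  1-000  1-011(✓)  1-101  10-00(✓)  10-01(✓)  100-1  1000-(✓)  1010-(✓)
size-2^2 implicants → --011  0--10(✓)  0--11(✓)  0-01-(✓)  0-11-(✓)  00-1-(✓)  01-1-(✓)  10-0-
size-2^3 implicants → 0--1-
Unchecked terms (primes): --011, -0101, -1000, -1110, 0--1-, 001-1, 010-0, 1-000, 1-101, 10-0-, 100-1
Minterm coverage:
  m2 ⊆ 0--1- [E]
  m3 ⊆ --011,0--1-
  m7 ⊆ 0--1-,001-1
  m8 ⊆ -1000,010-0
  m10 ⊆ 0--1-,010-0
  m11 ⊆ --011,0--1-
  m14 ⊆ -1110,0--1-
  m15 ⊆ 0--1- [E]
  m16 ⊆ 1-000,10-0-
  m17 ⊆ 10-0-,100-1
  m19 ⊆ --011,100-1
  m20 ⊆ 10-0- [E]
  m21 ⊆ -0101,1-101,10-0-
  m24 ⊆ -1000,1-000
  m27 ⊆ --011 [E]
  m29 ⊆ 1-101 [E]
  m30 ⊆ -1110 [E]
E = {--011, -1110, 0--1-, 1-101, 10-0-}
Petrick residual → -1000
Cover = c'de + bc'd'e' + bcde' + a'd + acd'e + ab'd'  |cover|=6

6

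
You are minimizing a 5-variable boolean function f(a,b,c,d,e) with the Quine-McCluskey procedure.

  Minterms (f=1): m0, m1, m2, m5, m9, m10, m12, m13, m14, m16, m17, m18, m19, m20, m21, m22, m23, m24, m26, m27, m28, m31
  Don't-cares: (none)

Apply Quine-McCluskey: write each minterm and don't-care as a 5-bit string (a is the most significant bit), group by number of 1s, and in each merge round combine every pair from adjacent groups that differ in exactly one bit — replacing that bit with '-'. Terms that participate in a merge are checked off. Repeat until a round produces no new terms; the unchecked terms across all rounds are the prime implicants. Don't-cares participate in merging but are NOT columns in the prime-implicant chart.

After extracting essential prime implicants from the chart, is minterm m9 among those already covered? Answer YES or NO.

YES

Round 0: 00000✓ 00001✓ 00010✓ 00101✓ 01001✓ 01010✓ 01100✓ 01101✓ 01110✓ 10000✓ 10001✓ 10010✓ 10011✓ 10100✓ 10101✓ 10110✓ 10111✓ 11000✓ 11010✓ 11011✓ 11100✓ 11111✓
Round 1: -0000✓ -0001✓ -0010✓ -0101✓ -1010✓ -1100 0-001✓ 0-010✓ 0-101✓ 00-01✓ 000-0✓ 0000-✓ 01-01✓ 01-10 011-0 0110- 1-000✓ 1-010✓ 1-011✓ 1-100✓ 1-111✓ 10-00✓ 10-01✓ 10-10✓ 10-11✓ 100-0✓ 100-1✓ 1000-✓ 1001-✓ 101-0✓ 101-1✓ 1010-✓ 1011-✓ 11-00✓ 11-11✓ 110-0✓ 1101-✓
Round 2: --010 -0-01 -00-0 -000- 0--01 1--00 1--11 1-0-0 1-01- 10--0✓ 10--1✓ 10-0-✓ 10-1-✓ 100--✓ 101--✓
Round 3: 10---
PIs = {--010, -0-01, -00-0, -000-, -1100, 0--01, 01-10, 011-0, 0110-, 1--00, 1--11, 1-0-0, 1-01-, 10---}
Coverage chart:
  m0: -00-0,-000-
  m1: -0-01,-000-,0--01
  m2: --010,-00-0
  m5: -0-01,0--01
  m9: 0--01 ←essential
  m10: --010,01-10
  m12: -1100,011-0,0110-
  m13: 0--01,0110-
  m14: 01-10,011-0
  m16: -00-0,-000-,1--00,1-0-0,10---
  m17: -0-01,-000-,10---
  m18: --010,-00-0,1-0-0,1-01-,10---
  m19: 1--11,1-01-,10---
  m20: 1--00,10---
  m21: -0-01,10---
  m22: 10--- ←essential
  m23: 1--11,10---
  m24: 1--00,1-0-0
  m26: --010,1-0-0,1-01-
  m27: 1--11,1-01-
  m28: -1100,1--00
  m31: 1--11 ←essential
Essential: 0--01, 1--11, 10---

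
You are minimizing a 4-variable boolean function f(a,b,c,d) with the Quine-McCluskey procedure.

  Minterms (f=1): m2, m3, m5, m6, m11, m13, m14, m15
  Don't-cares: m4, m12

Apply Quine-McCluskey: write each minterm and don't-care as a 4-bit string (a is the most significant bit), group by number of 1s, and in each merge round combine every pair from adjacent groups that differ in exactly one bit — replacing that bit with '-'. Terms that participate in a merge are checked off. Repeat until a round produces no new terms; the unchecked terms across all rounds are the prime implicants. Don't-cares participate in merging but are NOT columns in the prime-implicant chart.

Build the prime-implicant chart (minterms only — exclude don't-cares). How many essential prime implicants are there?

[col 0] 0010*, 0011*, 0100*, 0101*, 0110*, 1011*, 1100*, 1101*, 1110*, 1111*
[col 1] -011, -100*, -101*, -110*, 0-10, 001-, 01-0*, 010-*, 1-11, 11-0*, 11-1*, 110-*, 111-*
[col 2] -1-0, -10-, 11--
Prime implicants: -011, -1-0, -10-, 0-10, 001-, 1-11, 11--
PI chart (minterm → PIs covering it):
  2 | 0-10,001-
  3 | -011,001-
  5 | -10-  (sole → essential)
  6 | -1-0,0-10
  11 | -011,1-11
  13 | -10-,11--
  14 | -1-0,11--
  15 | 1-11,11--
Essential prime implicants: -10-

1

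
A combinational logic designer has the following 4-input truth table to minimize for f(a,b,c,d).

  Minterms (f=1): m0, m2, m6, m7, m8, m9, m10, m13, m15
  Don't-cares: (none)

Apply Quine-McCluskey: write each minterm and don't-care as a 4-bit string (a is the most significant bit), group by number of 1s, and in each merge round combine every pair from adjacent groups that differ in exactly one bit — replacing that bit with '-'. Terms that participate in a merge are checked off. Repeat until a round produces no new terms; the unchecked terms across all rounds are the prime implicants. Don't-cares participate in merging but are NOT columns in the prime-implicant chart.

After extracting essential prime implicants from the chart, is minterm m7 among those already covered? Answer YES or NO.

[col 0] 0000*, 0010*, 0110*, 0111*, 1000*, 1001*, 1010*, 1101*, 1111*
[col 1] -000*, -010*, -111, 0-10, 00-0*, 011-, 1-01, 10-0*, 100-, 11-1
[col 2] -0-0
Prime implicants: -0-0, -111, 0-10, 011-, 1-01, 100-, 11-1
PI chart (minterm → PIs covering it):
  0 | -0-0  (sole → essential)
  2 | -0-0,0-10
  6 | 0-10,011-
  7 | -111,011-
  8 | -0-0,100-
  9 | 1-01,100-
  10 | -0-0  (sole → essential)
  13 | 1-01,11-1
  15 | -111,11-1
Essential prime implicants: -0-0

NO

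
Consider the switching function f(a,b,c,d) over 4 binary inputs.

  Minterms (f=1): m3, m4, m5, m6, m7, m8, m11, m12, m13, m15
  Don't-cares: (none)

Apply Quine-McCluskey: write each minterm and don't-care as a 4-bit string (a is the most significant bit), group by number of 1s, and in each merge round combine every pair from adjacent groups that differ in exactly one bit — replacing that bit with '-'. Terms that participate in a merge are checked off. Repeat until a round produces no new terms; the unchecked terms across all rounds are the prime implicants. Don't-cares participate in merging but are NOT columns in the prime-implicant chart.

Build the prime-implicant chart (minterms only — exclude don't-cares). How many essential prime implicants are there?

3

[col 0] 0011*, 0100*, 0101*, 0110*, 0111*, 1000*, 1011*, 1100*, 1101*, 1111*
[col 1] -011*, -100*, -101*, -111*, 0-11*, 01-0*, 01-1*, 010-*, 011-*, 1-00, 1-11*, 11-1*, 110-*
[col 2] --11, -1-1, -10-, 01--
Prime implicants: --11, -1-1, -10-, 01--, 1-00
PI chart (minterm → PIs covering it):
  3 | --11  (sole → essential)
  4 | -10-,01--
  5 | -1-1,-10-,01--
  6 | 01--  (sole → essential)
  7 | --11,-1-1,01--
  8 | 1-00  (sole → essential)
  11 | --11  (sole → essential)
  12 | -10-,1-00
  13 | -1-1,-10-
  15 | --11,-1-1
Essential prime implicants: --11, 01--, 1-00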